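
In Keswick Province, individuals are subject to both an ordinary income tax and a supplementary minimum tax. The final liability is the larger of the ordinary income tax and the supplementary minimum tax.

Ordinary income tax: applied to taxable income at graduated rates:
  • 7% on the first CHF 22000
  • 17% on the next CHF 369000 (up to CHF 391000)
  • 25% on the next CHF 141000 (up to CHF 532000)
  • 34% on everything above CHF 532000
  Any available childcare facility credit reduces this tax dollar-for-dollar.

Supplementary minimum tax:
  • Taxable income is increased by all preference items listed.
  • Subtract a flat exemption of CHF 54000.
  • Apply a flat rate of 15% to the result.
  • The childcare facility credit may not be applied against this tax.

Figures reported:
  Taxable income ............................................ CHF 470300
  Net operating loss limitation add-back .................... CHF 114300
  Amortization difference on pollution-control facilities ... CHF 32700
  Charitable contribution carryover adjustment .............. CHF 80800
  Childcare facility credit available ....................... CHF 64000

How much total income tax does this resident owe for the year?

CHF 96615

Ordinary income tax:
  CHF 22000 × 7% = CHF 1540
  CHF 369000 × 17% = CHF 62730
  CHF 79300 × 25% = CHF 19825
  → CHF 84095
  Less childcare facility credit CHF 64000 → CHF 20095

Supplementary minimum tax:
  Adjusted income: CHF 470300 + CHF 114300 + CHF 32700 + CHF 80800 = CHF 698100
  Less exemption CHF 54000 → base CHF 644100
  CHF 644100 × 15% = CHF 96615

CHF 96615 > CHF 20095, so the supplementary minimum tax is the binding amount.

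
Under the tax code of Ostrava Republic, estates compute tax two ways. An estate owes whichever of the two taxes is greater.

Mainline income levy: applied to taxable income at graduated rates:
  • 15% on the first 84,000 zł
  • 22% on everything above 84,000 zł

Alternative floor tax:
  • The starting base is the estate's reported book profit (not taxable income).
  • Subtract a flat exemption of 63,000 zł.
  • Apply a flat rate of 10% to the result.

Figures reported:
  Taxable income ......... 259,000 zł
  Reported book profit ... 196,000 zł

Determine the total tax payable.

Mainline income levy:
  84,000 zł × 15% = 12,600 zł
  175,000 zł × 22% = 38,500 zł
  → 51,100 zł

Alternative floor tax:
  Base (reported book profit): 196,000 zł
  Less exemption 63,000 zł → base 133,000 zł
  133,000 zł × 10% = 13,300 zł

51,100 zł > 13,300 zł, so the mainline income levy governs.

51,100 zł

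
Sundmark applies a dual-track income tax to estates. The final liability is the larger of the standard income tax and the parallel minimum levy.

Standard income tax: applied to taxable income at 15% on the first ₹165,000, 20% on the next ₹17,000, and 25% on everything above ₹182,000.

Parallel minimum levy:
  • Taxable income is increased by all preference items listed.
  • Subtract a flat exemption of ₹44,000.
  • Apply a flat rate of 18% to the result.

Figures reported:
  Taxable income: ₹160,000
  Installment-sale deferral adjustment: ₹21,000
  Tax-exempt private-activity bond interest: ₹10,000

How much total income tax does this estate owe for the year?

Parallel minimum levy:
  Adjusted income: ₹160,000 + ₹21,000 + ₹10,000 = ₹191,000
  Less exemption ₹44,000 → base ₹147,000
  ₹147,000 × 18% = ₹26,460

Standard income tax:
  ₹160,000 × 15% = ₹24,000

₹26,460 > ₹24,000, so the parallel minimum levy is the binding amount.

₹26,460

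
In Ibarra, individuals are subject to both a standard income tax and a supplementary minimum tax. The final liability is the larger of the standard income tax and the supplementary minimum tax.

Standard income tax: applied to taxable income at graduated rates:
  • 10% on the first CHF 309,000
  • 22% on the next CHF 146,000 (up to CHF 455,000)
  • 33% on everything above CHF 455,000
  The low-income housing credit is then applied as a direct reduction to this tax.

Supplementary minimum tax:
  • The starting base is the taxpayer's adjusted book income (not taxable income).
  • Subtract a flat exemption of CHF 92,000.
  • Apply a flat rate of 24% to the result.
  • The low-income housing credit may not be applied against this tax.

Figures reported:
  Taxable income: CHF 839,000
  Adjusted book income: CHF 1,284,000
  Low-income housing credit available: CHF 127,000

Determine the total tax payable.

CHF 286,080

Supplementary minimum tax:
  Base (adjusted book income): CHF 1,284,000
  Less exemption CHF 92,000 → base CHF 1,192,000
  CHF 1,192,000 × 24% = CHF 286,080

Standard income tax:
  CHF 309,000 × 10% = CHF 30,900
  CHF 146,000 × 22% = CHF 32,120
  CHF 384,000 × 33% = CHF 126,720
  → CHF 189,740
  Less low-income housing credit CHF 127,000 → CHF 62,740

CHF 286,080 > CHF 62,740, so the supplementary minimum tax is the binding amount.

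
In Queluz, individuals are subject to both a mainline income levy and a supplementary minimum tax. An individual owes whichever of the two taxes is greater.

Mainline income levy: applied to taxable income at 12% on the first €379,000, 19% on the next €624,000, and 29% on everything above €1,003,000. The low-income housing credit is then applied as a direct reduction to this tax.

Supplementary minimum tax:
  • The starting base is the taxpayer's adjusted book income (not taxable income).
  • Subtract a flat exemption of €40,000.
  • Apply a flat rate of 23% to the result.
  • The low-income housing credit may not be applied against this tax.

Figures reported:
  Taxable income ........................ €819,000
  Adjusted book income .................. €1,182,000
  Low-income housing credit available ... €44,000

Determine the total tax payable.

€262,660

Supplementary minimum tax:
  Base (adjusted book income): €1,182,000
  Less exemption €40,000 → base €1,142,000
  €1,142,000 × 23% = €262,660

Mainline income levy:
  €379,000 × 12% = €45,480
  €440,000 × 19% = €83,600
  → €129,080
  Less low-income housing credit €44,000 → €85,080

€262,660 > €85,080, so the supplementary minimum tax is the binding amount.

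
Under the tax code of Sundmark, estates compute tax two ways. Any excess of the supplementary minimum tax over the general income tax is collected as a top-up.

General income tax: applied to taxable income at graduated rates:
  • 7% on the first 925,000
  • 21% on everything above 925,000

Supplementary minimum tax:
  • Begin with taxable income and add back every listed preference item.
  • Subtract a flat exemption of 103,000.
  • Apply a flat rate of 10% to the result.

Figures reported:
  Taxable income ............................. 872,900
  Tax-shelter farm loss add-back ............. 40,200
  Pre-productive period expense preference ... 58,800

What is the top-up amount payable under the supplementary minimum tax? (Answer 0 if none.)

25,787

General income tax:
  872,900 × 7% = 61,103

Supplementary minimum tax:
  Adjusted income: 872,900 + 40,200 + 58,800 = 971,900
  Less exemption 103,000 → base 868,900
  868,900 × 10% = 86,890

Excess of supplementary minimum tax over general income tax: 86,890 − 61,103 = 25,787.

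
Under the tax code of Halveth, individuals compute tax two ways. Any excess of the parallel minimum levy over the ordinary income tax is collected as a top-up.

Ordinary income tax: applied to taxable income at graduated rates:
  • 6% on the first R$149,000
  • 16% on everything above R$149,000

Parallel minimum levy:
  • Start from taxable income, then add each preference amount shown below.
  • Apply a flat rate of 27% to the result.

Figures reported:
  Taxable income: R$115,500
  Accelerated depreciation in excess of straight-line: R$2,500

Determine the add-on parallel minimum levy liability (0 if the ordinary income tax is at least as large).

Parallel minimum levy:
  Adjusted income: R$115,500 + R$2,500 = R$118,000
  R$118,000 × 27% = R$31,860

Ordinary income tax:
  R$115,500 × 6% = R$6,930

Excess of parallel minimum levy over ordinary income tax: R$31,860 − R$6,930 = R$24,930.

R$24,930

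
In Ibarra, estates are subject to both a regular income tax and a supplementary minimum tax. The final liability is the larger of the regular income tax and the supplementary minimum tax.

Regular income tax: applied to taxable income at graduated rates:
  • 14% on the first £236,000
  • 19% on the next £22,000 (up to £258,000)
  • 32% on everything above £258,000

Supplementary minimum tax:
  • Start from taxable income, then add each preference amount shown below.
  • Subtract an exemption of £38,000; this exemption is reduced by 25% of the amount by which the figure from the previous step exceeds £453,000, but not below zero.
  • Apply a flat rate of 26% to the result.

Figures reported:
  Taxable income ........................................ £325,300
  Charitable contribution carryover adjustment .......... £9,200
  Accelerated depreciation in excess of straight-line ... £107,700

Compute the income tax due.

Supplementary minimum tax:
  Adjusted income: £325,300 + £9,200 + £107,700 = £442,200
  Exemption: £442,200 ≤ £453,000, so full £38,000 applies
  Base: £442,200 − £38,000 = £404,200
  £404,200 × 26% = £105,092

Regular income tax:
  £236,000 × 14% = £33,040
  £22,000 × 19% = £4,180
  £67,300 × 32% = £21,536
  → £58,756

£105,092 > £58,756, so the supplementary minimum tax is the binding amount.

£105,092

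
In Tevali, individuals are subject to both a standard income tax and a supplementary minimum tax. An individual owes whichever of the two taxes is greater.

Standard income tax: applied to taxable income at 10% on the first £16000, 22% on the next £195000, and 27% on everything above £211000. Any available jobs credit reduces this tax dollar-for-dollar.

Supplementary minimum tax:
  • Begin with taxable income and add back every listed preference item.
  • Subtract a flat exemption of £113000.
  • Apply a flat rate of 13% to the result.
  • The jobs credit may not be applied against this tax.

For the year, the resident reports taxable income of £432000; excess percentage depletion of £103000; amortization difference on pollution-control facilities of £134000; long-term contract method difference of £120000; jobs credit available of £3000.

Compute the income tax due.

Standard income tax:
  £16000 × 10% = £1600
  £195000 × 22% = £42900
  £221000 × 27% = £59670
  → £104170
  Less jobs credit £3000 → £101170

Supplementary minimum tax:
  Adjusted income: £432000 + £103000 + £134000 + £120000 = £789000
  Less exemption £113000 → base £676000
  £676000 × 13% = £87880

£101170 > £87880, so the standard income tax governs.

£101170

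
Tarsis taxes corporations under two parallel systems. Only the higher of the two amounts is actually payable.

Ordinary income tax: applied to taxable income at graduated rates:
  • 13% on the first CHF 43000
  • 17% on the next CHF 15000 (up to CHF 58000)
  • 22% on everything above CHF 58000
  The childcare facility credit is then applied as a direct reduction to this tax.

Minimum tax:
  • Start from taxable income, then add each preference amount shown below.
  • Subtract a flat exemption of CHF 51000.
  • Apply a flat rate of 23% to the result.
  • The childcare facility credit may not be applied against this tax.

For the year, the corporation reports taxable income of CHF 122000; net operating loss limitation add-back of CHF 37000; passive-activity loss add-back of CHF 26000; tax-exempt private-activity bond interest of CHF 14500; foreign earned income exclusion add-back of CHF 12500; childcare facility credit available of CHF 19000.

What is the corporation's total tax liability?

CHF 37030

Minimum tax:
  Adjusted income: CHF 122000 + CHF 37000 + CHF 26000 + CHF 14500 + CHF 12500 = CHF 212000
  Less exemption CHF 51000 → base CHF 161000
  CHF 161000 × 23% = CHF 37030

Ordinary income tax:
  CHF 43000 × 13% = CHF 5590
  CHF 15000 × 17% = CHF 2550
  CHF 64000 × 22% = CHF 14080
  → CHF 22220
  Less childcare facility credit CHF 19000 → CHF 3220

CHF 37030 > CHF 3220, so the minimum tax is the binding amount.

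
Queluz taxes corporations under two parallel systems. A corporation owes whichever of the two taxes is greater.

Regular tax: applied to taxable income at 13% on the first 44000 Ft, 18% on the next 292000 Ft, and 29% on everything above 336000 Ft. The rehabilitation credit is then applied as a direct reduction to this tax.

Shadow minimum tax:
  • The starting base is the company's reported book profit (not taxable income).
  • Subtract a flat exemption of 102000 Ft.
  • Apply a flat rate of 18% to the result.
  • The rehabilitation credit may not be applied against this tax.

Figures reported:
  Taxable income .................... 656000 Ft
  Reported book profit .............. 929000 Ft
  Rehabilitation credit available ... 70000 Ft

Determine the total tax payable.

Regular tax:
  44000 Ft × 13% = 5720 Ft
  292000 Ft × 18% = 52560 Ft
  320000 Ft × 29% = 92800 Ft
  → 151080 Ft
  Less rehabilitation credit 70000 Ft → 81080 Ft

Shadow minimum tax:
  Base (reported book profit): 929000 Ft
  Less exemption 102000 Ft → base 827000 Ft
  827000 Ft × 18% = 148860 Ft

148860 Ft > 81080 Ft, so the shadow minimum tax is the binding amount.

148860 Ft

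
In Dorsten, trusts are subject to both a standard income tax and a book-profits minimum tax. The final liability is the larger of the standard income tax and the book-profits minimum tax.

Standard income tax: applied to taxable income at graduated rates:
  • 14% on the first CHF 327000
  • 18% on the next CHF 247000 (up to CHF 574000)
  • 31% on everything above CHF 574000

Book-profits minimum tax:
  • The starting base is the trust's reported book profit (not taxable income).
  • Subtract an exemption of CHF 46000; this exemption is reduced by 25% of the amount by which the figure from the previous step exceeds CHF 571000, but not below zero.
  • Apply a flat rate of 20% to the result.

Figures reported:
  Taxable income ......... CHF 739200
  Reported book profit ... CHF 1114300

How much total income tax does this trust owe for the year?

CHF 222860

Standard income tax:
  CHF 327000 × 14% = CHF 45780
  CHF 247000 × 18% = CHF 44460
  CHF 165200 × 31% = CHF 51212
  → CHF 141452

Book-profits minimum tax:
  Base (reported book profit): CHF 1114300
  Exemption: 25% × (CHF 1114300 − CHF 571000) = CHF 135825 ≥ CHF 46000, so the exemption is fully phased out
  Base: CHF 1114300 − CHF 0 = CHF 1114300
  CHF 1114300 × 20% = CHF 222860

CHF 222860 > CHF 141452, so the book-profits minimum tax is the binding amount.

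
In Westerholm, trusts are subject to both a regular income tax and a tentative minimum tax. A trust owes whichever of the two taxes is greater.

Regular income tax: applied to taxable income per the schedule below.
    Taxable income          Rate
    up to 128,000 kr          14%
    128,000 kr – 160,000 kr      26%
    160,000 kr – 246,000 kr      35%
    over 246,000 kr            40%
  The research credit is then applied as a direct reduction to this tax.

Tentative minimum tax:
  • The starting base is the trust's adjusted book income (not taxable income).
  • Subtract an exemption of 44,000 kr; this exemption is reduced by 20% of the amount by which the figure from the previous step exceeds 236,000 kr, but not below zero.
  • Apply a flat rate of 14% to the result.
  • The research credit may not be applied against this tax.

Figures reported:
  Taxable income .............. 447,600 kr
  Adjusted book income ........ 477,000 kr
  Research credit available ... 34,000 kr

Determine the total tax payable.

Tentative minimum tax:
  Base (adjusted book income): 477,000 kr
  Exemption: 20% × (477,000 kr − 236,000 kr) = 48,200 kr ≥ 44,000 kr, so the exemption is fully phased out
  Base: 477,000 kr − 0 kr = 477,000 kr
  477,000 kr × 14% = 66,780 kr

Regular income tax:
  128,000 kr × 14% = 17,920 kr
  32,000 kr × 26% = 8,320 kr
  86,000 kr × 35% = 30,100 kr
  201,600 kr × 40% = 80,640 kr
  → 136,980 kr
  Less research credit 34,000 kr → 102,980 kr

102,980 kr > 66,780 kr, so the regular income tax governs.

102,980 kr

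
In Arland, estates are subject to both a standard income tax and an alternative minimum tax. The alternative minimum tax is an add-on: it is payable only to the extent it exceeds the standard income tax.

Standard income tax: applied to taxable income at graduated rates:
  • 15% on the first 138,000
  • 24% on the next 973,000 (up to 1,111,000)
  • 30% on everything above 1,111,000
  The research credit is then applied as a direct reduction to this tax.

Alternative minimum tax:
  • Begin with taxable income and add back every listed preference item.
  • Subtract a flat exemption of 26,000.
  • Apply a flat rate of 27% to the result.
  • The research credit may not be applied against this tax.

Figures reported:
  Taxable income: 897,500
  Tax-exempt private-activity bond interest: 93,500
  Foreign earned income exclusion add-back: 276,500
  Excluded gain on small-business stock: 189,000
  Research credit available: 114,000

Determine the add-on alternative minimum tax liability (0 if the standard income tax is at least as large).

Standard income tax:
  138,000 × 15% = 20,700
  759,500 × 24% = 182,280
  → 202,980
  Less research credit 114,000 → 88,980

Alternative minimum tax:
  Adjusted income: 897,500 + 93,500 + 276,500 + 189,000 = 1,456,500
  Less exemption 26,000 → base 1,430,500
  1,430,500 × 27% = 386,235

Excess of alternative minimum tax over standard income tax: 386,235 − 88,980 = 297,255.

297,255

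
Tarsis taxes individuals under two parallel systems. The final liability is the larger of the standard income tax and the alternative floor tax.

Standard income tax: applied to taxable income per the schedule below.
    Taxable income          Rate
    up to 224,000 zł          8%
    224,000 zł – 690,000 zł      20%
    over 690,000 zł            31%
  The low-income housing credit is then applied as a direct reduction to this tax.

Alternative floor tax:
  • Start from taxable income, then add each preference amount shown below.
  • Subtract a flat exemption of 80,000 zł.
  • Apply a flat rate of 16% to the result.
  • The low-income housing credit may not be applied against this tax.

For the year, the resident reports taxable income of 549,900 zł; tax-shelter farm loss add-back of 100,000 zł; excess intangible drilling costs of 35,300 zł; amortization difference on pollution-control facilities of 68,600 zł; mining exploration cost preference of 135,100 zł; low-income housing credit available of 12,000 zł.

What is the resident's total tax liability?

Standard income tax:
  224,000 zł × 8% = 17,920 zł
  325,900 zł × 20% = 65,180 zł
  → 83,100 zł
  Less low-income housing credit 12,000 zł → 71,100 zł

Alternative floor tax:
  Adjusted income: 549,900 zł + 100,000 zł + 35,300 zł + 68,600 zł + 135,100 zł = 888,900 zł
  Less exemption 80,000 zł → base 808,900 zł
  808,900 zł × 16% = 129,424 zł

129,424 zł > 71,100 zł, so the alternative floor tax is the binding amount.

129,424 zł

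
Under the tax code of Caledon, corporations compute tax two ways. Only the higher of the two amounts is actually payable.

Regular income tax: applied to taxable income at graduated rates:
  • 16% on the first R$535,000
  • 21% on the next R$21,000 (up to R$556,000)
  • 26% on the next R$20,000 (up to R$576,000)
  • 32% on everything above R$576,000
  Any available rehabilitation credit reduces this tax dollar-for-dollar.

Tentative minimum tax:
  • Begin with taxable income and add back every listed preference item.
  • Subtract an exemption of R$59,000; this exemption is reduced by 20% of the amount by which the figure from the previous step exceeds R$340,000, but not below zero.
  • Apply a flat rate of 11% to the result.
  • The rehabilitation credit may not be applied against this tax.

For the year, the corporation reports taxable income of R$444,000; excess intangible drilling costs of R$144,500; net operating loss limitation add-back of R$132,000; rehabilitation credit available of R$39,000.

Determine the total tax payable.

R$79,255

Regular income tax:
  R$444,000 × 16% = R$71,040
  Less rehabilitation credit R$39,000 → R$32,040

Tentative minimum tax:
  Adjusted income: R$444,000 + R$144,500 + R$132,000 = R$720,500
  Exemption: 20% × (R$720,500 − R$340,000) = R$76,100 ≥ R$59,000, so the exemption is fully phased out
  Base: R$720,500 − R$0 = R$720,500
  R$720,500 × 11% = R$79,255

R$79,255 > R$32,040, so the tentative minimum tax is the binding amount.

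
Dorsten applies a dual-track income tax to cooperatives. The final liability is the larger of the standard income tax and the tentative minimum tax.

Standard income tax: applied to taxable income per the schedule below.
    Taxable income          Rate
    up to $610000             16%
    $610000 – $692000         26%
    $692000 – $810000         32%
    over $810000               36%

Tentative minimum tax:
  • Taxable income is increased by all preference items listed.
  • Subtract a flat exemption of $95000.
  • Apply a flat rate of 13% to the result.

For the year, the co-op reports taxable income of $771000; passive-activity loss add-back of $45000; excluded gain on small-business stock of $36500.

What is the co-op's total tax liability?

$144200

Standard income tax:
  $610000 × 16% = $97600
  $82000 × 26% = $21320
  $79000 × 32% = $25280
  → $144200

Tentative minimum tax:
  Adjusted income: $771000 + $45000 + $36500 = $852500
  Less exemption $95000 → base $757500
  $757500 × 13% = $98475

$144200 > $98475, so the standard income tax governs.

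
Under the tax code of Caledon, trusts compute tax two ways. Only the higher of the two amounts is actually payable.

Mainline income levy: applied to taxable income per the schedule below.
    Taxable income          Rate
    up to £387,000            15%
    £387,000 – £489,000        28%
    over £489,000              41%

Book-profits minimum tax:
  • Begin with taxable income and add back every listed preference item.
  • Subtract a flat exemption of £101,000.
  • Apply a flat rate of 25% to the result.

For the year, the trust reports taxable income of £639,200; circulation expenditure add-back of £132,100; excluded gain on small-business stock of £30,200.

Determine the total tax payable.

£175,125

Mainline income levy:
  £387,000 × 15% = £58,050
  £102,000 × 28% = £28,560
  £150,200 × 41% = £61,582
  → £148,192

Book-profits minimum tax:
  Adjusted income: £639,200 + £132,100 + £30,200 = £801,500
  Less exemption £101,000 → base £700,500
  £700,500 × 25% = £175,125

£175,125 > £148,192, so the book-profits minimum tax is the binding amount.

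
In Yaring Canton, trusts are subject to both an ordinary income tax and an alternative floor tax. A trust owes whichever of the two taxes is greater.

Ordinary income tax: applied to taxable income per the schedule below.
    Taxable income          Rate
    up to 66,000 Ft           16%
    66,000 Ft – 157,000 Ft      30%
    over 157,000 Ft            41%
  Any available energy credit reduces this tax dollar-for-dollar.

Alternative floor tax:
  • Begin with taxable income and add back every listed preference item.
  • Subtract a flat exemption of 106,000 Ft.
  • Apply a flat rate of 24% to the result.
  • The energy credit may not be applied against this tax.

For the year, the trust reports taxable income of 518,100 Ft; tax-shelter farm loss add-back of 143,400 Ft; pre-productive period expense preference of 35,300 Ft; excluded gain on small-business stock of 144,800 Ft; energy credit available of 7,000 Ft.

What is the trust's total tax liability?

Ordinary income tax:
  66,000 Ft × 16% = 10,560 Ft
  91,000 Ft × 30% = 27,300 Ft
  361,100 Ft × 41% = 148,051 Ft
  → 185,911 Ft
  Less energy credit 7,000 Ft → 178,911 Ft

Alternative floor tax:
  Adjusted income: 518,100 Ft + 143,400 Ft + 35,300 Ft + 144,800 Ft = 841,600 Ft
  Less exemption 106,000 Ft → base 735,600 Ft
  735,600 Ft × 24% = 176,544 Ft

178,911 Ft > 176,544 Ft, so the ordinary income tax governs.

178,911 Ft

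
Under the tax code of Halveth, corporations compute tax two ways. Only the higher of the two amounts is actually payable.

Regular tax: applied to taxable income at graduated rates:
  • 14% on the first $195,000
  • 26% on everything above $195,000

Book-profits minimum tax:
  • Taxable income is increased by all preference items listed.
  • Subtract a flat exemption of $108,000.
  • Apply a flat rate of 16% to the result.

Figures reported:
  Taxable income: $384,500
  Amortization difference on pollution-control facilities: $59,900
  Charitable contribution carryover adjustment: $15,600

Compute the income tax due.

Regular tax:
  $195,000 × 14% = $27,300
  $189,500 × 26% = $49,270
  → $76,570

Book-profits minimum tax:
  Adjusted income: $384,500 + $59,900 + $15,600 = $460,000
  Less exemption $108,000 → base $352,000
  $352,000 × 16% = $56,320

$76,570 > $56,320, so the regular tax governs.

$76,570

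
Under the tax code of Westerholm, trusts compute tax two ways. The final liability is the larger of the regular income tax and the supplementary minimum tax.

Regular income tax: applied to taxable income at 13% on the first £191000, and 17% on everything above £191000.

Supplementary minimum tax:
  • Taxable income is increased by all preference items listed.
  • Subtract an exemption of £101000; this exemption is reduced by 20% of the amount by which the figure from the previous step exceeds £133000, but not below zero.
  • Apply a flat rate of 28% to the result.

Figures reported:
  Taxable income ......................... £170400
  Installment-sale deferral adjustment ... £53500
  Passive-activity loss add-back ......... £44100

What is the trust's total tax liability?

£54320

Supplementary minimum tax:
  Adjusted income: £170400 + £53500 + £44100 = £268000
  Exemption: £101000 − 20% × (£268000 − £133000) = £101000 − £27000 = £74000
  Base: £268000 − £74000 = £194000
  £194000 × 28% = £54320

Regular income tax:
  £170400 × 13% = £22152

£54320 > £22152, so the supplementary minimum tax is the binding amount.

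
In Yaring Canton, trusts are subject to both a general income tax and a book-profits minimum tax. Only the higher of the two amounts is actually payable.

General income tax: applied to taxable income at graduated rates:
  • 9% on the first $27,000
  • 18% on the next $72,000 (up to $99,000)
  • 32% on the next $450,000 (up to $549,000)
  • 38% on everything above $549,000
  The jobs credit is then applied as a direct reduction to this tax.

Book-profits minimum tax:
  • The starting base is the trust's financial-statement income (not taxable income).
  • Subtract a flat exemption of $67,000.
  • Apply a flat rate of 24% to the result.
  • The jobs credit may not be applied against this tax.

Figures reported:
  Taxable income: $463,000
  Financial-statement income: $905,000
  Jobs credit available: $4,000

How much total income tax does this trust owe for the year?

Book-profits minimum tax:
  Base (financial-statement income): $905,000
  Less exemption $67,000 → base $838,000
  $838,000 × 24% = $201,120

General income tax:
  $27,000 × 9% = $2,430
  $72,000 × 18% = $12,960
  $364,000 × 32% = $116,480
  → $131,870
  Less jobs credit $4,000 → $127,870

$201,120 > $127,870, so the book-profits minimum tax is the binding amount.

$201,120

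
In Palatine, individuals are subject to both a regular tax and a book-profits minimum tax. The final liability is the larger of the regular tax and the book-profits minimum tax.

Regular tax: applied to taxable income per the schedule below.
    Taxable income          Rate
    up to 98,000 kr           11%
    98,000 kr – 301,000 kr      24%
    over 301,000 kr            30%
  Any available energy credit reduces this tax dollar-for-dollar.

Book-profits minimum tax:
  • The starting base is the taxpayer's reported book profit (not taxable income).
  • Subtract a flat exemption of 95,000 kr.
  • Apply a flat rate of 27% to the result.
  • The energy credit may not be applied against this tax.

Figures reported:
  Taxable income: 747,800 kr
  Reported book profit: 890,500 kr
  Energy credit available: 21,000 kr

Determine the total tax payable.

Regular tax:
  98,000 kr × 11% = 10,780 kr
  203,000 kr × 24% = 48,720 kr
  446,800 kr × 30% = 134,040 kr
  → 193,540 kr
  Less energy credit 21,000 kr → 172,540 kr

Book-profits minimum tax:
  Base (reported book profit): 890,500 kr
  Less exemption 95,000 kr → base 795,500 kr
  795,500 kr × 27% = 214,785 kr

214,785 kr > 172,540 kr, so the book-profits minimum tax is the binding amount.

214,785 kr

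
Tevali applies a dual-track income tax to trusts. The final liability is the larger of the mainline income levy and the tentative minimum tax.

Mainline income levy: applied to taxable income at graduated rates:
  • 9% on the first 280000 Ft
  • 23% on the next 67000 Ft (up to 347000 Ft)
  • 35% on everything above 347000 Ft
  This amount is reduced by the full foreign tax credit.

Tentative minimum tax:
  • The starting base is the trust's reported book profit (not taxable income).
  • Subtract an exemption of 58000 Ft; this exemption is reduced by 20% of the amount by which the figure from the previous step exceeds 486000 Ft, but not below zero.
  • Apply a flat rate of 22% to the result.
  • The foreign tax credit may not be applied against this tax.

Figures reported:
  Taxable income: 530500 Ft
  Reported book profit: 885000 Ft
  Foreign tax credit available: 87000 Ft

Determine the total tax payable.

194700 Ft

Mainline income levy:
  280000 Ft × 9% = 25200 Ft
  67000 Ft × 23% = 15410 Ft
  183500 Ft × 35% = 64225 Ft
  → 104835 Ft
  Less foreign tax credit 87000 Ft → 17835 Ft

Tentative minimum tax:
  Base (reported book profit): 885000 Ft
  Exemption: 20% × (885000 Ft − 486000 Ft) = 79800 Ft ≥ 58000 Ft, so the exemption is fully phased out
  Base: 885000 Ft − 0 Ft = 885000 Ft
  885000 Ft × 22% = 194700 Ft

194700 Ft > 17835 Ft, so the tentative minimum tax is the binding amount.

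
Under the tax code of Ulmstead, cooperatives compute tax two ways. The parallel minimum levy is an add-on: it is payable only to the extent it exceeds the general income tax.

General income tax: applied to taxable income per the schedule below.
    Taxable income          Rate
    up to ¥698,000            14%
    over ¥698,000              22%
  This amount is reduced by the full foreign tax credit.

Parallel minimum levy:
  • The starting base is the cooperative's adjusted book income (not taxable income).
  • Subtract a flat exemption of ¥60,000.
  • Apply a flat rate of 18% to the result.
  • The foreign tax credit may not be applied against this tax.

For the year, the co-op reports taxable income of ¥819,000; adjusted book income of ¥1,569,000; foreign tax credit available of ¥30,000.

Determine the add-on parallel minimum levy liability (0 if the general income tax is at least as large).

¥177,280

Parallel minimum levy:
  Base (adjusted book income): ¥1,569,000
  Less exemption ¥60,000 → base ¥1,509,000
  ¥1,509,000 × 18% = ¥271,620

General income tax:
  ¥698,000 × 14% = ¥97,720
  ¥121,000 × 22% = ¥26,620
  → ¥124,340
  Less foreign tax credit ¥30,000 → ¥94,340

Excess of parallel minimum levy over general income tax: ¥271,620 − ¥94,340 = ¥177,280.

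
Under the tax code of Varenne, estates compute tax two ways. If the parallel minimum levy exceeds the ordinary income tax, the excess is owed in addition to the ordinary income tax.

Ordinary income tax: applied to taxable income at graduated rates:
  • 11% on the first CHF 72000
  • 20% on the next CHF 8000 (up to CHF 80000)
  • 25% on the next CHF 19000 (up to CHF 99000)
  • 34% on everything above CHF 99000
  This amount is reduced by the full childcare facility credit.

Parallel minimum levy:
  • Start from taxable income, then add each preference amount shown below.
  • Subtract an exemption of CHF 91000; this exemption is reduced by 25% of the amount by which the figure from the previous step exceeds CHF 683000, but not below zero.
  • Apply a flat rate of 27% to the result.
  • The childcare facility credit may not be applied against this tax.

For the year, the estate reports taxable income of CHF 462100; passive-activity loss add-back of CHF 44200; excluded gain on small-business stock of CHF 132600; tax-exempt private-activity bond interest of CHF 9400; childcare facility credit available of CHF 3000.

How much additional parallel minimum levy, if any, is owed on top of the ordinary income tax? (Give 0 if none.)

CHF 15747

Ordinary income tax:
  CHF 72000 × 11% = CHF 7920
  CHF 8000 × 20% = CHF 1600
  CHF 19000 × 25% = CHF 4750
  CHF 363100 × 34% = CHF 123454
  → CHF 137724
  Less childcare facility credit CHF 3000 → CHF 134724

Parallel minimum levy:
  Adjusted income: CHF 462100 + CHF 44200 + CHF 132600 + CHF 9400 = CHF 648300
  Exemption: CHF 648300 ≤ CHF 683000, so full CHF 91000 applies
  Base: CHF 648300 − CHF 91000 = CHF 557300
  CHF 557300 × 27% = CHF 150471

Excess of parallel minimum levy over ordinary income tax: CHF 150471 − CHF 134724 = CHF 15747.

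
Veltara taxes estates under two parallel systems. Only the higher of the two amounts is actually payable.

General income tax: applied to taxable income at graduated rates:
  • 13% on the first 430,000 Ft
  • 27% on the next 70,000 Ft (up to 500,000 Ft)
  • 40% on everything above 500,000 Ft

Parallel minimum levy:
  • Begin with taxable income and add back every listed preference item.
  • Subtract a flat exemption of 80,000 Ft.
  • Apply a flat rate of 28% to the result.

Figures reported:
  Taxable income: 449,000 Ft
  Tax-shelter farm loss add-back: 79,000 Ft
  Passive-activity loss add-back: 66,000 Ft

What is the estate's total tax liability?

143,920 Ft

Parallel minimum levy:
  Adjusted income: 449,000 Ft + 79,000 Ft + 66,000 Ft = 594,000 Ft
  Less exemption 80,000 Ft → base 514,000 Ft
  514,000 Ft × 28% = 143,920 Ft

General income tax:
  430,000 Ft × 13% = 55,900 Ft
  19,000 Ft × 27% = 5,130 Ft
  → 61,030 Ft

143,920 Ft > 61,030 Ft, so the parallel minimum levy is the binding amount.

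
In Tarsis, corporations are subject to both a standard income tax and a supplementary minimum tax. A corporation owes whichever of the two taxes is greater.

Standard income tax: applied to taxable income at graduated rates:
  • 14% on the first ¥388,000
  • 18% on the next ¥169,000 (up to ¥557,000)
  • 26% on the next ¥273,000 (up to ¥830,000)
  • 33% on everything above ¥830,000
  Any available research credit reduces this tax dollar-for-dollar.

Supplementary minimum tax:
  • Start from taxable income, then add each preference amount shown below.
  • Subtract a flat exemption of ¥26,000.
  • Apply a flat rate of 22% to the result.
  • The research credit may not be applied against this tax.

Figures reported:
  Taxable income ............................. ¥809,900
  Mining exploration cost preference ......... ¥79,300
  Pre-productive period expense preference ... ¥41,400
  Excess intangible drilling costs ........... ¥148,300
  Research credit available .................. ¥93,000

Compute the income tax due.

¥231,638

Standard income tax:
  ¥388,000 × 14% = ¥54,320
  ¥169,000 × 18% = ¥30,420
  ¥252,900 × 26% = ¥65,754
  → ¥150,494
  Less research credit ¥93,000 → ¥57,494

Supplementary minimum tax:
  Adjusted income: ¥809,900 + ¥79,300 + ¥41,400 + ¥148,300 = ¥1,078,900
  Less exemption ¥26,000 → base ¥1,052,900
  ¥1,052,900 × 22% = ¥231,638

¥231,638 > ¥57,494, so the supplementary minimum tax is the binding amount.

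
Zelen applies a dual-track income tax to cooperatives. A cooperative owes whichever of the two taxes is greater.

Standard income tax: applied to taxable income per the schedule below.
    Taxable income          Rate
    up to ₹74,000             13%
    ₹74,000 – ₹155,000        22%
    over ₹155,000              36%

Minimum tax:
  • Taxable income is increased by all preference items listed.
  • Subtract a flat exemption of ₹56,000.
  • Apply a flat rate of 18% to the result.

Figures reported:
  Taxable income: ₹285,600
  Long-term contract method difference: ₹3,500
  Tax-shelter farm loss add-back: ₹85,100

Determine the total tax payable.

₹74,456

Minimum tax:
  Adjusted income: ₹285,600 + ₹3,500 + ₹85,100 = ₹374,200
  Less exemption ₹56,000 → base ₹318,200
  ₹318,200 × 18% = ₹57,276

Standard income tax:
  ₹74,000 × 13% = ₹9,620
  ₹81,000 × 22% = ₹17,820
  ₹130,600 × 36% = ₹47,016
  → ₹74,456

₹74,456 > ₹57,276, so the standard income tax governs.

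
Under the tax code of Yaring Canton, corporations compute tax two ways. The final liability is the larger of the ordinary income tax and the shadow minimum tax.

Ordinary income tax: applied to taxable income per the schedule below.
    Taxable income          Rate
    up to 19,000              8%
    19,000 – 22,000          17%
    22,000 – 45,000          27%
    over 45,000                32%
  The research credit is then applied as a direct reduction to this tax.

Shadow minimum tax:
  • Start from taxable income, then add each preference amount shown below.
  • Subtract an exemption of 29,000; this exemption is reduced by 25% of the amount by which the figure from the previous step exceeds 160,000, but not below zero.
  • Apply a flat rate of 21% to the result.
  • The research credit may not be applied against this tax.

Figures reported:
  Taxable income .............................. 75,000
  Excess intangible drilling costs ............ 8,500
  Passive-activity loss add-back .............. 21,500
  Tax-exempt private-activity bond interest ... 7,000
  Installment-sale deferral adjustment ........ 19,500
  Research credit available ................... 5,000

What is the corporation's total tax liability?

Shadow minimum tax:
  Adjusted income: 75,000 + 8,500 + 21,500 + 7,000 + 19,500 = 131,500
  Exemption: 131,500 ≤ 160,000, so full 29,000 applies
  Base: 131,500 − 29,000 = 102,500
  102,500 × 21% = 21,525

Ordinary income tax:
  19,000 × 8% = 1,520
  3,000 × 17% = 510
  23,000 × 27% = 6,210
  30,000 × 32% = 9,600
  → 17,840
  Less research credit 5,000 → 12,840

21,525 > 12,840, so the shadow minimum tax is the binding amount.

21,525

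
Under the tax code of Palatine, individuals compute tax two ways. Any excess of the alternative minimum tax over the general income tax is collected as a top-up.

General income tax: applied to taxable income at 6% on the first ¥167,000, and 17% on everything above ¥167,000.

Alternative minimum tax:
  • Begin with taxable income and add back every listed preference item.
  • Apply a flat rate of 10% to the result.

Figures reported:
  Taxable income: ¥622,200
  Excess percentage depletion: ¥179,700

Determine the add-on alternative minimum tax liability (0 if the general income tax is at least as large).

¥0

Alternative minimum tax:
  Adjusted income: ¥622,200 + ¥179,700 = ¥801,900
  ¥801,900 × 10% = ¥80,190

General income tax:
  ¥167,000 × 6% = ¥10,020
  ¥455,200 × 17% = ¥77,384
  → ¥87,404

¥80,190 ≤ ¥87,404, so no add-on is due.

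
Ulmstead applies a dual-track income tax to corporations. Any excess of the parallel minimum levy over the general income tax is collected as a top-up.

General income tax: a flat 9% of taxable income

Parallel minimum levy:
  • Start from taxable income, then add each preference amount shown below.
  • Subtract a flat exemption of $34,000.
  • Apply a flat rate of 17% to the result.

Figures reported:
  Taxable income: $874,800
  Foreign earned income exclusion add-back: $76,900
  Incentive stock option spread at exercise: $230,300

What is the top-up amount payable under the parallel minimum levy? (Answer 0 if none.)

$116,428

Parallel minimum levy:
  Adjusted income: $874,800 + $76,900 + $230,300 = $1,182,000
  Less exemption $34,000 → base $1,148,000
  $1,148,000 × 17% = $195,160

General income tax:
  $874,800 × 9% = $78,732

Excess of parallel minimum levy over general income tax: $195,160 − $78,732 = $116,428.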